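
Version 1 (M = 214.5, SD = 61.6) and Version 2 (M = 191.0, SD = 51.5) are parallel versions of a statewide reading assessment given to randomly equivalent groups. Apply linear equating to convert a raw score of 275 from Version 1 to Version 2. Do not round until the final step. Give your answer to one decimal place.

241.6

Linear equating: y = (SD_Y/SD_X)(x − M_X) + M_Y
y = (51.5/61.6)(275 − 214.5) + 191.0
y = 0.836039 × 60.5 + 191.0 = 50.5804 + 191.0 = 241.6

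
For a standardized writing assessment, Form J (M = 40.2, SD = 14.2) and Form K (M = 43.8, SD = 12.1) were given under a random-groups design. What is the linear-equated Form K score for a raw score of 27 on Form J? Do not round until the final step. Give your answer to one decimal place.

Linear equating: y = (SD_Y/SD_X)(x − M_X) + M_Y
y = (12.1/14.2)(27 − 40.2) + 43.8
y = 0.852113 × -13.2 + 43.8 = -11.2479 + 43.8 = 32.6

32.6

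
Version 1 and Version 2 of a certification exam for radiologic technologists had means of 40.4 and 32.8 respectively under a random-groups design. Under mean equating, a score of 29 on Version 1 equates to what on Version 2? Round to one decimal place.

Mean equating: y = x + (M_Y − M_X) = 29 + (32.8 − 40.4) = 21.4

21.4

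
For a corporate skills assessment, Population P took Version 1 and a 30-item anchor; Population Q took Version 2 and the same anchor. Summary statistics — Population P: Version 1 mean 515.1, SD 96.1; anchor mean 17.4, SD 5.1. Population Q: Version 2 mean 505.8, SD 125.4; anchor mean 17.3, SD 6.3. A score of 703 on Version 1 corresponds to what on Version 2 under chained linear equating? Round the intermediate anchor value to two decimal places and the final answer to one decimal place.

Version 1 → anchor (Population P): v = (5.1/96.1)(703 − 515.1) + 17.4 = 27.37
anchor → Version 2 (Population Q): y = (125.4/6.3)(27.37 − 17.3) + 505.8 = 706.2

706.2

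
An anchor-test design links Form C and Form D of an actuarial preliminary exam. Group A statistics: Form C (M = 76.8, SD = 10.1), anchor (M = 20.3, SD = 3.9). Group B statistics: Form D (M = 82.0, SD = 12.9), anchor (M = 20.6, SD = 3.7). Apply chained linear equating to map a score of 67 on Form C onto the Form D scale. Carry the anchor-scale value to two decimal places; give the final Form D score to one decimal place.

67.8

Form C → anchor (Group A): v = (3.9/10.1)(67 − 76.8) + 20.3 = 16.52
anchor → Form D (Group B): y = (12.9/3.7)(16.52 − 20.6) + 82.0 = 67.8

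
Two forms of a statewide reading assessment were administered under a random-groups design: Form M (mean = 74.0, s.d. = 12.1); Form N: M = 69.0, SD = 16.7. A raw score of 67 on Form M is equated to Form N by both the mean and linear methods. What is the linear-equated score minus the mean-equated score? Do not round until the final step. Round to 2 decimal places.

Mean-equated: 67 + (69.0 − 74.0) = 62.00
Linear-equated: (16.7/12.1)(67 − 74.0) + 69.0 = 59.339
Difference = 59.339 − 62.00 = -2.66

-2.66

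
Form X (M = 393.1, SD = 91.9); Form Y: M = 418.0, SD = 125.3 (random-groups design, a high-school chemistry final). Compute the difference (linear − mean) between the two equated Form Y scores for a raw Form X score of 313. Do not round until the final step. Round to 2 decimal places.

-29.11

Mean-equated: 313 + (418.0 − 393.1) = 337.90
Linear-equated: (125.3/91.9)(313 − 393.1) + 418.0 = 308.789
Difference = 308.789 − 337.90 = -29.11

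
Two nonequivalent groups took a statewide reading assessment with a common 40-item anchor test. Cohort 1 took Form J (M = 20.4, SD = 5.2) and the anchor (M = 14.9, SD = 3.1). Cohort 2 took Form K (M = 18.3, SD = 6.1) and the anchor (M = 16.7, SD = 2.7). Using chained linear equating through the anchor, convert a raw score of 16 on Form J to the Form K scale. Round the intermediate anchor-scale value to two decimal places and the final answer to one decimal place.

Form J → anchor (Cohort 1): v = (3.1/5.2)(16 − 20.4) + 14.9 = 12.28
anchor → Form K (Cohort 2): y = (6.1/2.7)(12.28 − 16.7) + 18.3 = 8.3

8.3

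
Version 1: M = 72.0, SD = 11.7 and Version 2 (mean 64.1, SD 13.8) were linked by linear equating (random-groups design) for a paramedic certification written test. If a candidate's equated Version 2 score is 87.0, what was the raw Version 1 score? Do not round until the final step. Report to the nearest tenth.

91.4

Invert y = (SD_Y/SD_X)(x − M_X) + M_Y:
x = (SD_X/SD_Y)(y − M_Y) + M_X = (11.7/13.8)(87.0 − 64.1) + 72.0
x = 0.847826 × 22.900 + 72.0 = 91.4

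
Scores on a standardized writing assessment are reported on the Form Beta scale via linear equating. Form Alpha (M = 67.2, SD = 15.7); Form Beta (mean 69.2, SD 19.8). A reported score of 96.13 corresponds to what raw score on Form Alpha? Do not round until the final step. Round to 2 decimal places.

88.55

Invert y = (SD_Y/SD_X)(x − M_X) + M_Y:
x = (SD_X/SD_Y)(y − M_Y) + M_X = (15.7/19.8)(96.13 − 69.2) + 67.2
x = 0.792929 × 26.930 + 67.2 = 88.55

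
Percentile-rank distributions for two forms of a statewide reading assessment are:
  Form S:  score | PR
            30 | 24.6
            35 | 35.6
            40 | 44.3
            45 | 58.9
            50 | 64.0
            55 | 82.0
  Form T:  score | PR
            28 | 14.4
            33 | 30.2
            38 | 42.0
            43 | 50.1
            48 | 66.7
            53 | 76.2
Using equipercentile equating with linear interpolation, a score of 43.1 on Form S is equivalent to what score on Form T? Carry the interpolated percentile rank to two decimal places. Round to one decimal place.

PR of 43.1 on Form S: 44.3 + (43.1 − 40)/(45 − 40) × (58.9 − 44.3) = 53.35
On Form T, PR 53.35 falls between score 43 (PR 50.1) and 48 (PR 66.7).
Interpolate: 43 + (53.35 − 50.1)/(66.7 − 50.1) × (48 − 43) = 44.0

44.0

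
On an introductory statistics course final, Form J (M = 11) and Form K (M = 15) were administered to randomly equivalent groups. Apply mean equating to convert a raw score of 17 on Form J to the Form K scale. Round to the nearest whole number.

Mean equating: y = x + (M_Y − M_X) = 17 + (15 − 11) = 21

21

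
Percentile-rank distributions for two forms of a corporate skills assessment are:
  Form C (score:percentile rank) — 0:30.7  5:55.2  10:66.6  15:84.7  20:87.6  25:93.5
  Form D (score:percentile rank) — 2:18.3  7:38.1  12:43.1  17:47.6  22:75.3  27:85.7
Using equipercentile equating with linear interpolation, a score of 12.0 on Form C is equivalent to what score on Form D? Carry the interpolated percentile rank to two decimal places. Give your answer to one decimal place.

21.7

PR of 12.0 on Form C: 66.6 + (12.0 − 10)/(15 − 10) × (84.7 − 66.6) = 73.84
On Form D, PR 73.84 falls between score 17 (PR 47.6) and 22 (PR 75.3).
Interpolate: 17 + (73.84 − 47.6)/(75.3 − 47.6) × (22 − 17) = 21.7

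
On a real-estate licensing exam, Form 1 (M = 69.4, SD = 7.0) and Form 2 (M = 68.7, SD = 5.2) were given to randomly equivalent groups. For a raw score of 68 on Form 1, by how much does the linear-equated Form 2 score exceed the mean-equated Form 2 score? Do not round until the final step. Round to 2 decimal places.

0.36

Mean-equated: 68 + (68.7 − 69.4) = 67.30
Linear-equated: (5.2/7.0)(68 − 69.4) + 68.7 = 67.660
Difference = 67.660 − 67.30 = 0.36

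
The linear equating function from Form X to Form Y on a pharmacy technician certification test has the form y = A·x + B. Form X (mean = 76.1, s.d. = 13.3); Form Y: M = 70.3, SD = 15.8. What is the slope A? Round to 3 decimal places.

A = SD_Y / SD_X = 15.8 / 13.3 = 1.188

1.188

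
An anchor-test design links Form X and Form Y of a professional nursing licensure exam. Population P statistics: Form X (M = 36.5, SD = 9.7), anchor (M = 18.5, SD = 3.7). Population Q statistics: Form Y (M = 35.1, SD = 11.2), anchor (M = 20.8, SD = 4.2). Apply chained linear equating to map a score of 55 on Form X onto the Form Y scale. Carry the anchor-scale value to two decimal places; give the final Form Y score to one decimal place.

Form X → anchor (Population P): v = (3.7/9.7)(55 − 36.5) + 18.5 = 25.56
anchor → Form Y (Population Q): y = (11.2/4.2)(25.56 − 20.8) + 35.1 = 47.8

47.8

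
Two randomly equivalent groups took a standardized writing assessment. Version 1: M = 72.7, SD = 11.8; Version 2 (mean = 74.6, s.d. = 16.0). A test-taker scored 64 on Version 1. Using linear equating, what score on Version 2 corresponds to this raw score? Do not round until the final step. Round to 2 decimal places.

62.80

Linear equating: y = (SD_Y/SD_X)(x − M_X) + M_Y
y = (16.0/11.8)(64 − 72.7) + 74.6
y = 1.355932 × -8.7 + 74.6 = -11.7966 + 74.6 = 62.80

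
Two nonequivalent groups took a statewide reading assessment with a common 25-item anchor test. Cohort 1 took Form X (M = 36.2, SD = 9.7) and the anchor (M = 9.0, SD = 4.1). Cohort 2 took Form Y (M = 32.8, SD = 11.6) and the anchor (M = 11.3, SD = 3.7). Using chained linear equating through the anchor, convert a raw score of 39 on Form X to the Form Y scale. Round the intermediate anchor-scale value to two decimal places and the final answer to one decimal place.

Form X → anchor (Cohort 1): v = (4.1/9.7)(39 − 36.2) + 9.0 = 10.18
anchor → Form Y (Cohort 2): y = (11.6/3.7)(10.18 − 11.3) + 32.8 = 29.3

29.3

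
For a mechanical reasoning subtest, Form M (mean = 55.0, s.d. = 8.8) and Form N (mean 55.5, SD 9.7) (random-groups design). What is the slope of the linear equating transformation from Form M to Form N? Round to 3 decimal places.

1.102

A = SD_Y / SD_X = 9.7 / 8.8 = 1.102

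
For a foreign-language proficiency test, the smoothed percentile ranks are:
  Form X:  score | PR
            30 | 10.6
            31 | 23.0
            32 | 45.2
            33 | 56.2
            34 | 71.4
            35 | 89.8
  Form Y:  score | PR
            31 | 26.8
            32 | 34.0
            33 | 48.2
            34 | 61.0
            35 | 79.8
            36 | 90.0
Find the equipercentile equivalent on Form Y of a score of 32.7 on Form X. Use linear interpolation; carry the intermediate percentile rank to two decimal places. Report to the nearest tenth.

PR of 32.7 on Form X: 45.2 + (32.7 − 32)/(33 − 32) × (56.2 − 45.2) = 52.90
On Form Y, PR 52.90 falls between score 33 (PR 48.2) and 34 (PR 61.0).
Interpolate: 33 + (52.90 − 48.2)/(61.0 − 48.2) × (34 − 33) = 33.4

33.4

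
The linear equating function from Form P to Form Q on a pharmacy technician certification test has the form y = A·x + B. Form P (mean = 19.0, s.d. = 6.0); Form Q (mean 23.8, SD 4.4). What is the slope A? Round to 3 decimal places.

0.733

A = SD_Y / SD_X = 4.4 / 6.0 = 0.733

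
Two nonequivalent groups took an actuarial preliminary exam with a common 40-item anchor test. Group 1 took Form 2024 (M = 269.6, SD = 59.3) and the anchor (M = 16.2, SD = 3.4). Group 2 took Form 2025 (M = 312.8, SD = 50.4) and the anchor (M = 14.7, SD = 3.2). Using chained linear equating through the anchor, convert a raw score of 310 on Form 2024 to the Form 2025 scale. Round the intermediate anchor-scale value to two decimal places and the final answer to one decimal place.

373.0

Form 2024 → anchor (Group 1): v = (3.4/59.3)(310 − 269.6) + 16.2 = 18.52
anchor → Form 2025 (Group 2): y = (50.4/3.2)(18.52 − 14.7) + 312.8 = 373.0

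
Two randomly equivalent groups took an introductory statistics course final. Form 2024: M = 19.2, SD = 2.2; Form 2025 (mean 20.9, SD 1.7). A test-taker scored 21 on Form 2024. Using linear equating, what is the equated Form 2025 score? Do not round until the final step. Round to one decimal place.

Linear equating: y = (SD_Y/SD_X)(x − M_X) + M_Y
y = (1.7/2.2)(21 − 19.2) + 20.9
y = 0.772727 × 1.8 + 20.9 = 1.3909 + 20.9 = 22.3

22.3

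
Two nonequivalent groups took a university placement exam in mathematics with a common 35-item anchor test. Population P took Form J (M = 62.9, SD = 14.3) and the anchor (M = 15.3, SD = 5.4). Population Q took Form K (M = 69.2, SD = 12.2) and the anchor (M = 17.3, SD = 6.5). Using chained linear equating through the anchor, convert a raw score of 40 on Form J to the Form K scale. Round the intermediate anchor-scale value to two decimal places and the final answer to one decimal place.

Form J → anchor (Population P): v = (5.4/14.3)(40 − 62.9) + 15.3 = 6.65
anchor → Form K (Population Q): y = (12.2/6.5)(6.65 − 17.3) + 69.2 = 49.2

49.2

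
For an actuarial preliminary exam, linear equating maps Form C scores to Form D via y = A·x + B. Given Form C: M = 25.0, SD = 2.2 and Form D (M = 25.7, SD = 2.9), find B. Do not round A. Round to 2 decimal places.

-7.25

A = SD_Y / SD_X = 2.9 / 2.2 = 1.318182
B = M_Y − A·M_X = 25.7 − 1.318182 × 25.0 = -7.25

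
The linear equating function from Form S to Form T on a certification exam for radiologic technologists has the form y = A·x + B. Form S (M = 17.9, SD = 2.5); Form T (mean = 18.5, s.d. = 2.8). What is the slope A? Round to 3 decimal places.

1.120

A = SD_Y / SD_X = 2.8 / 2.5 = 1.120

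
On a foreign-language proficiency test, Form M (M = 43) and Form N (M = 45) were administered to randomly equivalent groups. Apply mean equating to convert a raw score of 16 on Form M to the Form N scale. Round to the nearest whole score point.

18

Mean equating: y = x + (M_Y − M_X) = 16 + (45 − 43) = 18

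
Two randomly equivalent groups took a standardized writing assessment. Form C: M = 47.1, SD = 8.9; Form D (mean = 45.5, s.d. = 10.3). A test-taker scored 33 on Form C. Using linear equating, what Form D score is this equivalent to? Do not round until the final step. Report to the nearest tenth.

Linear equating: y = (SD_Y/SD_X)(x − M_X) + M_Y
y = (10.3/8.9)(33 − 47.1) + 45.5
y = 1.157303 × -14.1 + 45.5 = -16.3180 + 45.5 = 29.2

29.2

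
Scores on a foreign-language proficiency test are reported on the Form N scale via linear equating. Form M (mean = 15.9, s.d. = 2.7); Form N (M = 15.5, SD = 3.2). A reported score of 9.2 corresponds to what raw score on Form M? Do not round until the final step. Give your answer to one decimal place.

Invert y = (SD_Y/SD_X)(x − M_X) + M_Y:
x = (SD_X/SD_Y)(y − M_Y) + M_X = (2.7/3.2)(9.2 − 15.5) + 15.9
x = 0.843750 × -6.300 + 15.9 = 10.6

10.6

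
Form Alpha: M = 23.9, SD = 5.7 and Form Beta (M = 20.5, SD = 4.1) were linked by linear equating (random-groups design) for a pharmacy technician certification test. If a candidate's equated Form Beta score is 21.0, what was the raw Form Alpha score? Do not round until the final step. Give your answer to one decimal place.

24.6

Invert y = (SD_Y/SD_X)(x − M_X) + M_Y:
x = (SD_X/SD_Y)(y − M_Y) + M_X = (5.7/4.1)(21.0 − 20.5) + 23.9
x = 1.390244 × 0.500 + 23.9 = 24.6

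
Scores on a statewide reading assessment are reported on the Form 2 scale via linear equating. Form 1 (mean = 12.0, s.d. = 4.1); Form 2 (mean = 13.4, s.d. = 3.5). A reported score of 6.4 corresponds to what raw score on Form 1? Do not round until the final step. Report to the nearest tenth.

3.8

Invert y = (SD_Y/SD_X)(x − M_X) + M_Y:
x = (SD_X/SD_Y)(y − M_Y) + M_X = (4.1/3.5)(6.4 − 13.4) + 12.0
x = 1.171429 × -7.000 + 12.0 = 3.8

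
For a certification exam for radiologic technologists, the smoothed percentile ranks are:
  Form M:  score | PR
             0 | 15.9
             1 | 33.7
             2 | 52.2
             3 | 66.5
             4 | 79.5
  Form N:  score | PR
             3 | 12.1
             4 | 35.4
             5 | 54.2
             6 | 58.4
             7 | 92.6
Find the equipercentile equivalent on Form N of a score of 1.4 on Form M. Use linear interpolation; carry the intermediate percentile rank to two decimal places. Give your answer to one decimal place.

4.3

PR of 1.4 on Form M: 33.7 + (1.4 − 1)/(2 − 1) × (52.2 − 33.7) = 41.10
On Form N, PR 41.10 falls between score 4 (PR 35.4) and 5 (PR 54.2).
Interpolate: 4 + (41.10 − 35.4)/(54.2 − 35.4) × (5 − 4) = 4.3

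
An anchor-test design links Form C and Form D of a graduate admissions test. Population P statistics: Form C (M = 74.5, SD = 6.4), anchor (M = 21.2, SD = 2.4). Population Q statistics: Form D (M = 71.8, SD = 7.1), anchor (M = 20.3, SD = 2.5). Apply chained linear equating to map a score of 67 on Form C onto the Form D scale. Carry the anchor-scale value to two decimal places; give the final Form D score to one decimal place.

Form C → anchor (Population P): v = (2.4/6.4)(67 − 74.5) + 21.2 = 18.39
anchor → Form D (Population Q): y = (7.1/2.5)(18.39 − 20.3) + 71.8 = 66.4

66.4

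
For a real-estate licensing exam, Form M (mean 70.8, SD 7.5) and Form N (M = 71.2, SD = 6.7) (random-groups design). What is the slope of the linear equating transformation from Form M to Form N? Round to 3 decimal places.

0.893

A = SD_Y / SD_X = 6.7 / 7.5 = 0.893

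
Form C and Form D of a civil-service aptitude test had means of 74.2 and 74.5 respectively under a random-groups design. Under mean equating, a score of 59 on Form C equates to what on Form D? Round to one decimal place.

Mean equating: y = x + (M_Y − M_X) = 59 + (74.5 − 74.2) = 59.3

59.3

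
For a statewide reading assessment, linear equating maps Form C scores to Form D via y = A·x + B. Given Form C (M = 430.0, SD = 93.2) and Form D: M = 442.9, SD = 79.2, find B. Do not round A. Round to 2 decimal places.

77.49

A = SD_Y / SD_X = 79.2 / 93.2 = 0.849785
B = M_Y − A·M_X = 442.9 − 0.849785 × 430.0 = 77.49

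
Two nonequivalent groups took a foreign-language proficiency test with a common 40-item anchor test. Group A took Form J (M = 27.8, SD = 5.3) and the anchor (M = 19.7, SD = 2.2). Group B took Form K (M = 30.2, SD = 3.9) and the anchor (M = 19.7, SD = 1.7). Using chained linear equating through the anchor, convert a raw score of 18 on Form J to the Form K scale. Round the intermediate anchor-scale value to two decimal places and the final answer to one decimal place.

20.9

Form J → anchor (Group A): v = (2.2/5.3)(18 − 27.8) + 19.7 = 15.63
anchor → Form K (Group B): y = (3.9/1.7)(15.63 − 19.7) + 30.2 = 20.9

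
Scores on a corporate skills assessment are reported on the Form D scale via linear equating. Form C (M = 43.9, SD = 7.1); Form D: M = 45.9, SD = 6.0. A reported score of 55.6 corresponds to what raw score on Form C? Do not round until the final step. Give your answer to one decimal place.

55.4

Invert y = (SD_Y/SD_X)(x − M_X) + M_Y:
x = (SD_X/SD_Y)(y − M_Y) + M_X = (7.1/6.0)(55.6 − 45.9) + 43.9
x = 1.183333 × 9.700 + 43.9 = 55.4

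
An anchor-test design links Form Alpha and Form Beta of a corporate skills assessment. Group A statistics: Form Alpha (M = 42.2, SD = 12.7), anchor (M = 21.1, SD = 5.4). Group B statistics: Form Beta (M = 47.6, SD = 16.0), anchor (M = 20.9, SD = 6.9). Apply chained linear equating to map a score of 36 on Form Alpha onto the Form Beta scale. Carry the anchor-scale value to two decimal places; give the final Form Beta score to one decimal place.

Form Alpha → anchor (Group A): v = (5.4/12.7)(36 − 42.2) + 21.1 = 18.46
anchor → Form Beta (Group B): y = (16.0/6.9)(18.46 − 20.9) + 47.6 = 41.9

41.9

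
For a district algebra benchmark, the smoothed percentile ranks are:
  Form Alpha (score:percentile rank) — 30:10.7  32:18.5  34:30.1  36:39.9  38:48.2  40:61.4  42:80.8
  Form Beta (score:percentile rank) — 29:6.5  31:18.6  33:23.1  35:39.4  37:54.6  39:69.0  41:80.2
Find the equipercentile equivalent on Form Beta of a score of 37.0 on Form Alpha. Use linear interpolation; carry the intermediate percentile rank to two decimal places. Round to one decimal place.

35.6

PR of 37.0 on Form Alpha: 39.9 + (37.0 − 36)/(38 − 36) × (48.2 − 39.9) = 44.05
On Form Beta, PR 44.05 falls between score 35 (PR 39.4) and 37 (PR 54.6).
Interpolate: 35 + (44.05 − 39.4)/(54.6 − 39.4) × (37 − 35) = 35.6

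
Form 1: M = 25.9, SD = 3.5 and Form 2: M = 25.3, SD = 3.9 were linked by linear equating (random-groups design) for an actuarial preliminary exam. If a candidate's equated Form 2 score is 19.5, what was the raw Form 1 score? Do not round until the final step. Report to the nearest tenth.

20.7

Invert y = (SD_Y/SD_X)(x − M_X) + M_Y:
x = (SD_X/SD_Y)(y − M_Y) + M_X = (3.5/3.9)(19.5 − 25.3) + 25.9
x = 0.897436 × -5.800 + 25.9 = 20.7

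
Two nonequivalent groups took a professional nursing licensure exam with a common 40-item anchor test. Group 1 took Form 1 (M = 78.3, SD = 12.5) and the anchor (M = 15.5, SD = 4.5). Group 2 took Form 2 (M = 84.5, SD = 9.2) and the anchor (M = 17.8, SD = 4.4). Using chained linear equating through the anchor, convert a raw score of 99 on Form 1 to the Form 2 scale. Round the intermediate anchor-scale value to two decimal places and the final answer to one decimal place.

95.3

Form 1 → anchor (Group 1): v = (4.5/12.5)(99 − 78.3) + 15.5 = 22.95
anchor → Form 2 (Group 2): y = (9.2/4.4)(22.95 − 17.8) + 84.5 = 95.3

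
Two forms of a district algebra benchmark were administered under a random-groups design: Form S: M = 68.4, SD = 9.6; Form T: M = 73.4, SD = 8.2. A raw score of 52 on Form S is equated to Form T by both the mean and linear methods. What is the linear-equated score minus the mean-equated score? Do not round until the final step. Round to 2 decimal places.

Mean-equated: 52 + (73.4 − 68.4) = 57.00
Linear-equated: (8.2/9.6)(52 − 68.4) + 73.4 = 59.392
Difference = 59.392 − 57.00 = 2.39

2.39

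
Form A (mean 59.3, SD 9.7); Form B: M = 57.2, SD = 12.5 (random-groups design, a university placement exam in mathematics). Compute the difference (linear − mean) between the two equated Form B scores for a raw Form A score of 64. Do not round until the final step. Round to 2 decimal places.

1.36

Mean-equated: 64 + (57.2 − 59.3) = 61.90
Linear-equated: (12.5/9.7)(64 − 59.3) + 57.2 = 63.257
Difference = 63.257 − 61.90 = 1.36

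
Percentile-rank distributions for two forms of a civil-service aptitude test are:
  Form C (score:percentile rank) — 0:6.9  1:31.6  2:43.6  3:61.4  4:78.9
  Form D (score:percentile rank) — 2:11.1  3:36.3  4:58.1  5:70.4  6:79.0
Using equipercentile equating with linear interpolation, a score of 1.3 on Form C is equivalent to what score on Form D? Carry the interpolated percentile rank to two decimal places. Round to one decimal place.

3.0

PR of 1.3 on Form C: 31.6 + (1.3 − 1)/(2 − 1) × (43.6 − 31.6) = 35.20
On Form D, PR 35.20 falls between score 2 (PR 11.1) and 3 (PR 36.3).
Interpolate: 2 + (35.20 − 11.1)/(36.3 − 11.1) × (3 − 2) = 3.0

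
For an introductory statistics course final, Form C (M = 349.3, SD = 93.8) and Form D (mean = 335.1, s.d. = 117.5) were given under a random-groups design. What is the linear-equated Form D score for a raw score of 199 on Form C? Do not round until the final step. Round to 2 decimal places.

146.82

Linear equating: y = (SD_Y/SD_X)(x − M_X) + M_Y
y = (117.5/93.8)(199 − 349.3) + 335.1
y = 1.252665 × -150.3 + 335.1 = -188.2756 + 335.1 = 146.82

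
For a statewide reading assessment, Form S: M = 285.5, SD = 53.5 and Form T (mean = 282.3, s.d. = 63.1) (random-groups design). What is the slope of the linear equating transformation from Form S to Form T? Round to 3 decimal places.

A = SD_Y / SD_X = 63.1 / 53.5 = 1.179

1.179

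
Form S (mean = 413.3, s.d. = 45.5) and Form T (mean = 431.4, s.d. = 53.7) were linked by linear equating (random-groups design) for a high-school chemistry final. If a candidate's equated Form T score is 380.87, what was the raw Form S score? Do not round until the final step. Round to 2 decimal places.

Invert y = (SD_Y/SD_X)(x − M_X) + M_Y:
x = (SD_X/SD_Y)(y − M_Y) + M_X = (45.5/53.7)(380.87 − 431.4) + 413.3
x = 0.847300 × -50.530 + 413.3 = 370.49

370.49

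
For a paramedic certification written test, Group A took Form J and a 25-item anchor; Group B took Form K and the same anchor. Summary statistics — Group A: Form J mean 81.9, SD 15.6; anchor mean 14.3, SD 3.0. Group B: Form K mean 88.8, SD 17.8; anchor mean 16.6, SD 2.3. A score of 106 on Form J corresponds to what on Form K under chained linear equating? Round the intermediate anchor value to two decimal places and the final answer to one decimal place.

Form J → anchor (Group A): v = (3.0/15.6)(106 − 81.9) + 14.3 = 18.93
anchor → Form K (Group B): y = (17.8/2.3)(18.93 − 16.6) + 88.8 = 106.8

106.8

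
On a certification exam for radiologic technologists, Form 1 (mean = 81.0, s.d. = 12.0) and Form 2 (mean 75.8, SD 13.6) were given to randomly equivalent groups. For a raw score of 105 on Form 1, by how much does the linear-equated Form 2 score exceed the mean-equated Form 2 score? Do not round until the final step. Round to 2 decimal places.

Mean-equated: 105 + (75.8 − 81.0) = 99.80
Linear-equated: (13.6/12.0)(105 − 81.0) + 75.8 = 103.000
Difference = 103.000 − 99.80 = 3.20

3.20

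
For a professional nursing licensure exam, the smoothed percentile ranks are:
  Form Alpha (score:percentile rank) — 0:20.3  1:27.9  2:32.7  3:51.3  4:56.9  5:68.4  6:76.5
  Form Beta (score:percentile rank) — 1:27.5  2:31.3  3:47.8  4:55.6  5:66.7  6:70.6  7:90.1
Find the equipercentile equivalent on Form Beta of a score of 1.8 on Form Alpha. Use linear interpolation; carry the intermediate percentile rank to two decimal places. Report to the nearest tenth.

2.0

PR of 1.8 on Form Alpha: 27.9 + (1.8 − 1)/(2 − 1) × (32.7 − 27.9) = 31.74
On Form Beta, PR 31.74 falls between score 2 (PR 31.3) and 3 (PR 47.8).
Interpolate: 2 + (31.74 − 31.3)/(47.8 − 31.3) × (3 − 2) = 2.0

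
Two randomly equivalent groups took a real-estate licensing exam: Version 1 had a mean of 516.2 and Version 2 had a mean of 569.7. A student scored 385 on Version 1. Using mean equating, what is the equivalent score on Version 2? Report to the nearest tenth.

Mean equating: y = x + (M_Y − M_X) = 385 + (569.7 − 516.2) = 438.5

438.5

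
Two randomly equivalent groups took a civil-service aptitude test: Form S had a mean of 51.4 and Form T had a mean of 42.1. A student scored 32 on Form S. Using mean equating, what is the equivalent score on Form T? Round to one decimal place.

22.7

Mean equating: y = x + (M_Y − M_X) = 32 + (42.1 − 51.4) = 22.7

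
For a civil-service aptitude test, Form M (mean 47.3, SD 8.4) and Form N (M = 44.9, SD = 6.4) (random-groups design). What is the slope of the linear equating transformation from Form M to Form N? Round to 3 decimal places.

0.762

A = SD_Y / SD_X = 6.4 / 8.4 = 0.762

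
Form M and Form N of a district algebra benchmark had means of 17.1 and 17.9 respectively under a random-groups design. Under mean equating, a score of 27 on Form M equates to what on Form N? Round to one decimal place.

27.8

Mean equating: y = x + (M_Y − M_X) = 27 + (17.9 − 17.1) = 27.8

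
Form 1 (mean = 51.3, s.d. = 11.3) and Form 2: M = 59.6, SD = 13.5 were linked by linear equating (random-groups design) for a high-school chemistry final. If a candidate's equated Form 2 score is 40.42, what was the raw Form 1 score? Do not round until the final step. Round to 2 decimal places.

Invert y = (SD_Y/SD_X)(x − M_X) + M_Y:
x = (SD_X/SD_Y)(y − M_Y) + M_X = (11.3/13.5)(40.42 − 59.6) + 51.3
x = 0.837037 × -19.180 + 51.3 = 35.25

35.25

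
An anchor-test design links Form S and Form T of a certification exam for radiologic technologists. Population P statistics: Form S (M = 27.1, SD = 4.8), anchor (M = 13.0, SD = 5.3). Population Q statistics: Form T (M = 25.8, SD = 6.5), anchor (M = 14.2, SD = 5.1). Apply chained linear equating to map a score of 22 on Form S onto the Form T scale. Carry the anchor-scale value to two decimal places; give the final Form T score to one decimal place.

17.1

Form S → anchor (Population P): v = (5.3/4.8)(22 − 27.1) + 13.0 = 7.37
anchor → Form T (Population Q): y = (6.5/5.1)(7.37 − 14.2) + 25.8 = 17.1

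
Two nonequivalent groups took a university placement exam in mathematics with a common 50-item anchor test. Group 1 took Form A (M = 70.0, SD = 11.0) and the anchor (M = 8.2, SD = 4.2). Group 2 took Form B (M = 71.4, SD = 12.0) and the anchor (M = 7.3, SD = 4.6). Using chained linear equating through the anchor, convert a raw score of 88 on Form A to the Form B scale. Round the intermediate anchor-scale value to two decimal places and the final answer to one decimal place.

Form A → anchor (Group 1): v = (4.2/11.0)(88 − 70.0) + 8.2 = 15.07
anchor → Form B (Group 2): y = (12.0/4.6)(15.07 − 7.3) + 71.4 = 91.7

91.7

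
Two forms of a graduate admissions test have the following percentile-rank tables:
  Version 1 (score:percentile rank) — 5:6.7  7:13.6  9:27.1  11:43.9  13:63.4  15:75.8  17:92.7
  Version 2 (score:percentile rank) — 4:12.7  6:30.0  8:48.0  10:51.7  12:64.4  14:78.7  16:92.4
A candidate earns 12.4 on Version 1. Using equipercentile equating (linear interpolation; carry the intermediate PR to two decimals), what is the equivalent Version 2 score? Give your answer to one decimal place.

PR of 12.4 on Version 1: 43.9 + (12.4 − 11)/(13 − 11) × (63.4 − 43.9) = 57.55
On Version 2, PR 57.55 falls between score 10 (PR 51.7) and 12 (PR 64.4).
Interpolate: 10 + (57.55 − 51.7)/(64.4 − 51.7) × (12 − 10) = 10.9

10.9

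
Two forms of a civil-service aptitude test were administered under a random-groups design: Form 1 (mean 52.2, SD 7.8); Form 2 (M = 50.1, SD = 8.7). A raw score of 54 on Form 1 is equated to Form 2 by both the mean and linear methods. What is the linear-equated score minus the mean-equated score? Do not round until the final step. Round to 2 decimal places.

0.21

Mean-equated: 54 + (50.1 − 52.2) = 51.90
Linear-equated: (8.7/7.8)(54 − 52.2) + 50.1 = 52.108
Difference = 52.108 − 51.90 = 0.21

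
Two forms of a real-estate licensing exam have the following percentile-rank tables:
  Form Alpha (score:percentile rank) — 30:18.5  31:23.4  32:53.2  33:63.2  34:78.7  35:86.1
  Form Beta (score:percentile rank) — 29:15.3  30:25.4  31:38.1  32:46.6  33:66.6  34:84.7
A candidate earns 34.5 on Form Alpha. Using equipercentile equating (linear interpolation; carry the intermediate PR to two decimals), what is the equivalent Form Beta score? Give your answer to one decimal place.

33.9

PR of 34.5 on Form Alpha: 78.7 + (34.5 − 34)/(35 − 34) × (86.1 − 78.7) = 82.40
On Form Beta, PR 82.40 falls between score 33 (PR 66.6) and 34 (PR 84.7).
Interpolate: 33 + (82.40 − 66.6)/(84.7 − 66.6) × (34 − 33) = 33.9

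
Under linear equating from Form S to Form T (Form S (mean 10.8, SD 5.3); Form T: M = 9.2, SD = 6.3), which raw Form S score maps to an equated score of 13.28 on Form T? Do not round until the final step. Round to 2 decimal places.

14.23

Invert y = (SD_Y/SD_X)(x − M_X) + M_Y:
x = (SD_X/SD_Y)(y − M_Y) + M_X = (5.3/6.3)(13.28 − 9.2) + 10.8
x = 0.841270 × 4.080 + 10.8 = 14.23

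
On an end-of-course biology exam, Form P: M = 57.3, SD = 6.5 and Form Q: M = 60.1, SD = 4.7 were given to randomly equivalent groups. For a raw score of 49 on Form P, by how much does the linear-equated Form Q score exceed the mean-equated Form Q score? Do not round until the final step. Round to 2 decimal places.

2.30

Mean-equated: 49 + (60.1 − 57.3) = 51.80
Linear-equated: (4.7/6.5)(49 − 57.3) + 60.1 = 54.098
Difference = 54.098 − 51.80 = 2.30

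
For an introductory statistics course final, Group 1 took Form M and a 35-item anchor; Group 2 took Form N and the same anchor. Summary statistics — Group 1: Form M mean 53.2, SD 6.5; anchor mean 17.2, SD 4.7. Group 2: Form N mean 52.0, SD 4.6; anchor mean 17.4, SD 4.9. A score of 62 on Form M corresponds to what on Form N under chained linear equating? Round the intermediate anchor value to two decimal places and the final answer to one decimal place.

57.8

Form M → anchor (Group 1): v = (4.7/6.5)(62 − 53.2) + 17.2 = 23.56
anchor → Form N (Group 2): y = (4.6/4.9)(23.56 − 17.4) + 52.0 = 57.8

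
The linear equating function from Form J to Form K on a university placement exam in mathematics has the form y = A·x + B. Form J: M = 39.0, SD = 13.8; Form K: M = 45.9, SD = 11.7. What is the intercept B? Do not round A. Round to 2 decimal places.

A = SD_Y / SD_X = 11.7 / 13.8 = 0.847826
B = M_Y − A·M_X = 45.9 − 0.847826 × 39.0 = 12.83

12.83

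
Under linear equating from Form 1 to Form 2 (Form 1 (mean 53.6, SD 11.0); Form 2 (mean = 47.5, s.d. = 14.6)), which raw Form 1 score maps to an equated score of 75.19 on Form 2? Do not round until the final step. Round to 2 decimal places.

Invert y = (SD_Y/SD_X)(x − M_X) + M_Y:
x = (SD_X/SD_Y)(y − M_Y) + M_X = (11.0/14.6)(75.19 − 47.5) + 53.6
x = 0.753425 × 27.690 + 53.6 = 74.46

74.46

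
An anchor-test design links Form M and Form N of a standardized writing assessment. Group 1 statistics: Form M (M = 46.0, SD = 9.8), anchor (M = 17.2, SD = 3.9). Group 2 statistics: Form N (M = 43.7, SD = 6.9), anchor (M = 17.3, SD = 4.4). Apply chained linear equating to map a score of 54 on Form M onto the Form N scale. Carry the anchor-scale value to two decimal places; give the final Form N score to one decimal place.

48.5

Form M → anchor (Group 1): v = (3.9/9.8)(54 − 46.0) + 17.2 = 20.38
anchor → Form N (Group 2): y = (6.9/4.4)(20.38 − 17.3) + 43.7 = 48.5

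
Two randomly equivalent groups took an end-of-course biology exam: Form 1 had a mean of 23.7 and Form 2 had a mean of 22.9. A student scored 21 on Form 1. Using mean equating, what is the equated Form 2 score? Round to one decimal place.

20.2

Mean equating: y = x + (M_Y − M_X) = 21 + (22.9 − 23.7) = 20.2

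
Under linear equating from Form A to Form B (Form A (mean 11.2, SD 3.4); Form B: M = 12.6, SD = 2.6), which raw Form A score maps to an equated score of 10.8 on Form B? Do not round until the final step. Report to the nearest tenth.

Invert y = (SD_Y/SD_X)(x − M_X) + M_Y:
x = (SD_X/SD_Y)(y − M_Y) + M_X = (3.4/2.6)(10.8 − 12.6) + 11.2
x = 1.307692 × -1.800 + 11.2 = 8.8

8.8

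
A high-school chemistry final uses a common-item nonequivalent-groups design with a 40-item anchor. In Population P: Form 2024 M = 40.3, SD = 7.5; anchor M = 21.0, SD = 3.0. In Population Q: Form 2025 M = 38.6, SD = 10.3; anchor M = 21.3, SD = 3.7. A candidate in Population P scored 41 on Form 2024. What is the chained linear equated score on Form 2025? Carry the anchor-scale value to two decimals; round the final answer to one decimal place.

38.5

Form 2024 → anchor (Population P): v = (3.0/7.5)(41 − 40.3) + 21.0 = 21.28
anchor → Form 2025 (Population Q): y = (10.3/3.7)(21.28 − 21.3) + 38.6 = 38.5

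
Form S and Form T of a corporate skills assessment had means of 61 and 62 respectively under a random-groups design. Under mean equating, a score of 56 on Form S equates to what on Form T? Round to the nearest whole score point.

57

Mean equating: y = x + (M_Y − M_X) = 56 + (62 − 61) = 57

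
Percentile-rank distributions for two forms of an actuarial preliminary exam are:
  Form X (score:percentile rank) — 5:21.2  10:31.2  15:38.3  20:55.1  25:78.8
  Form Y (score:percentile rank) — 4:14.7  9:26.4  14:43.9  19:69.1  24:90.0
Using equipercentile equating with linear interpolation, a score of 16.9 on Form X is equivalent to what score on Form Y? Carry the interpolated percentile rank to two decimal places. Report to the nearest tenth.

14.2

PR of 16.9 on Form X: 38.3 + (16.9 − 15)/(20 − 15) × (55.1 − 38.3) = 44.68
On Form Y, PR 44.68 falls between score 14 (PR 43.9) and 19 (PR 69.1).
Interpolate: 14 + (44.68 − 43.9)/(69.1 − 43.9) × (19 − 14) = 14.2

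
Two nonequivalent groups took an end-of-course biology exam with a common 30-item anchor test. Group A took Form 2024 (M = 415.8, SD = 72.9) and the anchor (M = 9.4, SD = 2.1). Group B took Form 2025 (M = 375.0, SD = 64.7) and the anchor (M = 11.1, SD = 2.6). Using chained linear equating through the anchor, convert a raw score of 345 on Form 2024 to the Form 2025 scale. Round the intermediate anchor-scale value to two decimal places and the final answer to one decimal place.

281.9

Form 2024 → anchor (Group A): v = (2.1/72.9)(345 − 415.8) + 9.4 = 7.36
anchor → Form 2025 (Group B): y = (64.7/2.6)(7.36 − 11.1) + 375.0 = 281.9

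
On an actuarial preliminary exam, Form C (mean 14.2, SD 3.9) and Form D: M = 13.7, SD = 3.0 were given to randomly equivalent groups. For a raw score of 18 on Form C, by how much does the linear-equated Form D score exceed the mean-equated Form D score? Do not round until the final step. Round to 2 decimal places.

-0.88

Mean-equated: 18 + (13.7 − 14.2) = 17.50
Linear-equated: (3.0/3.9)(18 − 14.2) + 13.7 = 16.623
Difference = 16.623 − 17.50 = -0.88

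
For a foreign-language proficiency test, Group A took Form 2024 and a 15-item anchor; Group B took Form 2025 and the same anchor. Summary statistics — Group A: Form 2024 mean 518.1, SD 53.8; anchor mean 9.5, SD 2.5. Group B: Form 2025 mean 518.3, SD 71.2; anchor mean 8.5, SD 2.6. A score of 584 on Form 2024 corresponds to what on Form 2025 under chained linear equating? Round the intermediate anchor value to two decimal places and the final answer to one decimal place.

629.5

Form 2024 → anchor (Group A): v = (2.5/53.8)(584 − 518.1) + 9.5 = 12.56
anchor → Form 2025 (Group B): y = (71.2/2.6)(12.56 − 8.5) + 518.3 = 629.5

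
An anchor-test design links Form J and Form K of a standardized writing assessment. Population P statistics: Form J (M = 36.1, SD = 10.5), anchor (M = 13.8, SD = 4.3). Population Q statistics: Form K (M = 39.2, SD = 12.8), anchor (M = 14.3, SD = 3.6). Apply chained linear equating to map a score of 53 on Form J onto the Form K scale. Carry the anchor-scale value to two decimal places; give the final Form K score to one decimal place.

62.0

Form J → anchor (Population P): v = (4.3/10.5)(53 − 36.1) + 13.8 = 20.72
anchor → Form K (Population Q): y = (12.8/3.6)(20.72 − 14.3) + 39.2 = 62.0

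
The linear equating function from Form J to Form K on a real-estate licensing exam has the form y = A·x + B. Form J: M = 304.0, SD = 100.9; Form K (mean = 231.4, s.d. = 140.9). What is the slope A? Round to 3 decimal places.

1.396

A = SD_Y / SD_X = 140.9 / 100.9 = 1.396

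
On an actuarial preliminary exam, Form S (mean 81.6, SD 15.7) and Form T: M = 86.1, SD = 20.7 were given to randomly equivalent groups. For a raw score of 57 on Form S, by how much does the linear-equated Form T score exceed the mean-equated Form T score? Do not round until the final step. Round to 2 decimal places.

Mean-equated: 57 + (86.1 − 81.6) = 61.50
Linear-equated: (20.7/15.7)(57 − 81.6) + 86.1 = 53.666
Difference = 53.666 − 61.50 = -7.83

-7.83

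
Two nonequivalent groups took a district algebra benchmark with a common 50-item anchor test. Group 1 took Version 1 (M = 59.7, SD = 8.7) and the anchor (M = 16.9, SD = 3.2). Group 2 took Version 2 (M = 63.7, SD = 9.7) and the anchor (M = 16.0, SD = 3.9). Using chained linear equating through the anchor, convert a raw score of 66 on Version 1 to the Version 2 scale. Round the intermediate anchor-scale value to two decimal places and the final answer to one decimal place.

Version 1 → anchor (Group 1): v = (3.2/8.7)(66 − 59.7) + 16.9 = 19.22
anchor → Version 2 (Group 2): y = (9.7/3.9)(19.22 − 16.0) + 63.7 = 71.7

71.7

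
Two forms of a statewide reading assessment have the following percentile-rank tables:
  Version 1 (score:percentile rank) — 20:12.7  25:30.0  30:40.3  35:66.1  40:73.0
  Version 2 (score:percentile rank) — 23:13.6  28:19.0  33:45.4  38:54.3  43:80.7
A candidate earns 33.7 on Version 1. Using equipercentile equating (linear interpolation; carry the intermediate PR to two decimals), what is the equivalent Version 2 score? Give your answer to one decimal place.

39.0

PR of 33.7 on Version 1: 40.3 + (33.7 − 30)/(35 − 30) × (66.1 − 40.3) = 59.39
On Version 2, PR 59.39 falls between score 38 (PR 54.3) and 43 (PR 80.7).
Interpolate: 38 + (59.39 − 54.3)/(80.7 − 54.3) × (43 − 38) = 39.0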